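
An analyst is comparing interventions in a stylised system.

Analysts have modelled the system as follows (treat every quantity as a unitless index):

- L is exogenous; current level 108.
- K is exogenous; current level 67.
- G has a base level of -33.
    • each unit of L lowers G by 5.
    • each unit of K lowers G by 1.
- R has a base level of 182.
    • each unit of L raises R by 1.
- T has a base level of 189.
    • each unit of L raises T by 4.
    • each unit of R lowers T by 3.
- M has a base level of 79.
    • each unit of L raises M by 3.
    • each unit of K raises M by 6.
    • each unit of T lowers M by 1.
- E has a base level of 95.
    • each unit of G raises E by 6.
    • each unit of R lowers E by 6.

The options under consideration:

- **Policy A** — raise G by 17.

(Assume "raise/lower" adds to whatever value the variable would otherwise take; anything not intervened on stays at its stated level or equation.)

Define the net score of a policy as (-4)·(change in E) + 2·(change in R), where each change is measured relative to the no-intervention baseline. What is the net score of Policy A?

-408

Baseline:
  L = 108
  K = 67
  G = -33 − 5·108 − 67 = -640
  R = 182 + 108 = 290
  E = 95 + 6·(-640) − 6·290 = -5485
Policy A (G + 17):
  L = 108
  K = 67
  G = -33 − 5·108 − 67 (+17 from intervention) = -623
  R = 182 + 108 = 290
  E = 95 + 6·(-623) − 6·290 = -5383
ΔE = -5383 − (-5485) = 102; ΔR = 290 − 290 = 0
Score = (-4)·102 + 2·0 = -408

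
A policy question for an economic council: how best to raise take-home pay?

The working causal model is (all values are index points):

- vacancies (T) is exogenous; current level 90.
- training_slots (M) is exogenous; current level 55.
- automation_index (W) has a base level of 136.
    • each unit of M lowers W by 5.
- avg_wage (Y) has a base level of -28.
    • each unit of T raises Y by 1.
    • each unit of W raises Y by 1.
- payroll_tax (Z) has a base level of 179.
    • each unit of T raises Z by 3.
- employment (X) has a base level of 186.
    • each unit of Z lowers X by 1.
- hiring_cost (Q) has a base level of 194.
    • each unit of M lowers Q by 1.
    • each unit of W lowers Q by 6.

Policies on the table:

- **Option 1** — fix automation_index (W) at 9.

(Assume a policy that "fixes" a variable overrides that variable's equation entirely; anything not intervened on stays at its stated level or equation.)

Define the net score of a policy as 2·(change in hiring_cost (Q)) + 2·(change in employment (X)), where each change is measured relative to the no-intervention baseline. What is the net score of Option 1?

-1776

Baseline:
  T = 90
  M = 55
  W = 136 − 5·55 = -139
  Z = 179 + 3·90 = 449
  X = 186 − 449 = -263
  Q = 194 − 55 − 6·(-139) = 973
Option 1 (W := 9):
  T = 90
  M = 55
  W = 9
  Z = 179 + 3·90 = 449
  X = 186 − 449 = -263
  Q = 194 − 55 − 6·9 = 85
ΔQ = 85 − 973 = -888; ΔX = -263 − (-263) = 0
Score = 2·(-888) + 2·0 = -1776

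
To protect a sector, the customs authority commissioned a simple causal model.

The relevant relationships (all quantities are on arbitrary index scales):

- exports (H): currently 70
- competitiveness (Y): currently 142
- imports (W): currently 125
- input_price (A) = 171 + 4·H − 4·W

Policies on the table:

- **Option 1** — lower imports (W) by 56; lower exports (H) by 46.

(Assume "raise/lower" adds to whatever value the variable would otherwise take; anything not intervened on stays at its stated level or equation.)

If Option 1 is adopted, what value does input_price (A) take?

Option 1 (W − 56, H − 46):
  H = 70 − 46 = 24
  W = 125 − 56 = 69
  A = 171 + 4·24 − 4·69 = -9

-9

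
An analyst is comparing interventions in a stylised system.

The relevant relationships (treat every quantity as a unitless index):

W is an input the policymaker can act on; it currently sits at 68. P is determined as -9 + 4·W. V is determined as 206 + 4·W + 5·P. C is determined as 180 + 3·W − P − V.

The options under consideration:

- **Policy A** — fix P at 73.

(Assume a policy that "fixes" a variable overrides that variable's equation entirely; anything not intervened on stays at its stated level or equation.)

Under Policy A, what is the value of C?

Policy A (P := 73):
  W = 68
  P = 73
  V = 206 + 4·68 + 5·73 = 843
  C = 180 + 3·68 − 73 − 843 = -532

-532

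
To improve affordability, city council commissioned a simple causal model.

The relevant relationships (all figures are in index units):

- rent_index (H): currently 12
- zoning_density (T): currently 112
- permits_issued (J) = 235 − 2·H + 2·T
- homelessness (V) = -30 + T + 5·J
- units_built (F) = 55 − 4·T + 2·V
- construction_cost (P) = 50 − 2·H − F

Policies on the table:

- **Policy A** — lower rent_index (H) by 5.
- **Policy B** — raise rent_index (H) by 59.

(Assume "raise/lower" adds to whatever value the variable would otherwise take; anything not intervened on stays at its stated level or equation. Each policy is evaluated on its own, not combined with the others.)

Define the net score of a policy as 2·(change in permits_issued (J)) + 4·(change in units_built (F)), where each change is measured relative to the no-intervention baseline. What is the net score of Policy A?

Baseline:
  H = 12
  T = 112
  J = 235 − 2·12 + 2·112 = 435
  V = -30 + 112 + 5·435 = 2257
  F = 55 − 4·112 + 2·2257 = 4121
Policy A (H − 5):
  H = 12 − 5 = 7
  T = 112
  J = 235 − 2·7 + 2·112 = 445
  V = -30 + 112 + 5·445 = 2307
  F = 55 − 4·112 + 2·2307 = 4221
ΔJ = 445 − 435 = 10; ΔF = 4221 − 4121 = 100
Score = 2·10 + 4·100 = 420

420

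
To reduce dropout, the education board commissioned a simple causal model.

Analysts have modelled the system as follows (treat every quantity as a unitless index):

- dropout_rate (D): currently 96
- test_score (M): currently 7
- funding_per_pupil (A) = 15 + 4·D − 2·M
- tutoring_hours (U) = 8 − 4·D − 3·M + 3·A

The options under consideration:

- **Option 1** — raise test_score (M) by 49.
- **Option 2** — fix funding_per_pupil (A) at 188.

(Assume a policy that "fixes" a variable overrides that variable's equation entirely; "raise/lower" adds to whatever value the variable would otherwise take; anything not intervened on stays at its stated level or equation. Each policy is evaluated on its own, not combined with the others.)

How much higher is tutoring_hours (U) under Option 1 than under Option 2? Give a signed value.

150

Option 1 (M + 49):
  D = 96
  M = 7 + 49 = 56
  A = 15 + 4·96 − 2·56 = 287
  U = 8 − 4·96 − 3·56 + 3·287 = 317
Option 2 (A := 188):
  D = 96
  M = 7
  A = 188
  U = 8 − 4·96 − 3·7 + 3·188 = 167
U: 317 − 167 = 150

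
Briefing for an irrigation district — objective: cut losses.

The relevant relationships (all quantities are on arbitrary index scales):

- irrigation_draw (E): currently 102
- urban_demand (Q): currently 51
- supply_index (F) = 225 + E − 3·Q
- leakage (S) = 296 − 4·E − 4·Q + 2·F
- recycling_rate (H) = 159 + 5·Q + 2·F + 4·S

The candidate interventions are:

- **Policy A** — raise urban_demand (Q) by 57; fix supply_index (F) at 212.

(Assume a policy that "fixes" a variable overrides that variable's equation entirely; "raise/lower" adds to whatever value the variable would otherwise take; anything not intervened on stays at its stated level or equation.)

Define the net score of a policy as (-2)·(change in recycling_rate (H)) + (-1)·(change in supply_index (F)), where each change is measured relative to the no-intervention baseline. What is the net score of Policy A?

Baseline:
  E = 102
  Q = 51
  F = 225 + 102 − 3·51 = 174
  S = 296 − 4·102 − 4·51 + 2·174 = 32
  H = 159 + 5·51 + 2·174 + 4·32 = 890
Policy A (Q + 57, F := 212):
  E = 102
  Q = 51 + 57 = 108
  F = 212
  S = 296 − 4·102 − 4·108 + 2·212 = -120
  H = 159 + 5·108 + 2·212 + 4·(-120) = 643
ΔH = 643 − 890 = -247; ΔF = 212 − 174 = 38
Score = (-2)·(-247) + (-1)·38 = 456

456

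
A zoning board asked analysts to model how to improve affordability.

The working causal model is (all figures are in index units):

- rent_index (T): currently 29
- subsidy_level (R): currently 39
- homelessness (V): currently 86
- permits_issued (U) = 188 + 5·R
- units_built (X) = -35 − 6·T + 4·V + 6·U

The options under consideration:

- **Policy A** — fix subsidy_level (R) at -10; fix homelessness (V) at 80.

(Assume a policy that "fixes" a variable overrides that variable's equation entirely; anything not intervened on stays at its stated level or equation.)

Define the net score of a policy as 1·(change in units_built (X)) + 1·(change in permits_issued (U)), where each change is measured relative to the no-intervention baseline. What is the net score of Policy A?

Baseline:
  T = 29
  R = 39
  V = 86
  U = 188 + 5·39 = 383
  X = -35 − 6·29 + 4·86 + 6·383 = 2433
Policy A (R := -10, V := 80):
  T = 29
  R = -10
  V = 80
  U = 188 + 5·(-10) = 138
  X = -35 − 6·29 + 4·80 + 6·138 = 939
ΔX = 939 − 2433 = -1494; ΔU = 138 − 383 = -245
Score = 1·(-1494) + 1·(-245) = -1739

-1739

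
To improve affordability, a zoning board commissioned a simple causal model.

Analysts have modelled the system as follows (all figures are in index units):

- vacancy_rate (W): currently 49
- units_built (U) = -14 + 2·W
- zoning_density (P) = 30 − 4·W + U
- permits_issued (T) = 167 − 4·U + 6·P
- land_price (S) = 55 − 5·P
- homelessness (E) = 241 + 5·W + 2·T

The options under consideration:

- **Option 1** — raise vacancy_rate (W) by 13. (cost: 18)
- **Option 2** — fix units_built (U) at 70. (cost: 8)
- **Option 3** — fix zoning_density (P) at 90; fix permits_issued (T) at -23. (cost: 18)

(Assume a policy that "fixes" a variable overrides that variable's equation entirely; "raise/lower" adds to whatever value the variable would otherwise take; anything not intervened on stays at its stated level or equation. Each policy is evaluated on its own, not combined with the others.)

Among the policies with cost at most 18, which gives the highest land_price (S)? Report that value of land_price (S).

Option 1 (W + 13):
  W = 49 + 13 = 62
  U = -14 + 2·62 = 110
  P = 30 − 4·62 + 110 = -108
  S = 55 − 5·(-108) = 595
Option 2 (U := 70):
  W = 49
  U = 70
  P = 30 − 4·49 + 70 = -96
  S = 55 − 5·(-96) = 535
Option 3 (P := 90, T := -23):
  W = 49
  U = -14 + 2·49 = 84
  P = 90
  S = 55 − 5·90 = -395
Comparing — Option 1: S=595, Option 2: S=535, Option 3: S=-395. Highest is 595 (Option 1).

595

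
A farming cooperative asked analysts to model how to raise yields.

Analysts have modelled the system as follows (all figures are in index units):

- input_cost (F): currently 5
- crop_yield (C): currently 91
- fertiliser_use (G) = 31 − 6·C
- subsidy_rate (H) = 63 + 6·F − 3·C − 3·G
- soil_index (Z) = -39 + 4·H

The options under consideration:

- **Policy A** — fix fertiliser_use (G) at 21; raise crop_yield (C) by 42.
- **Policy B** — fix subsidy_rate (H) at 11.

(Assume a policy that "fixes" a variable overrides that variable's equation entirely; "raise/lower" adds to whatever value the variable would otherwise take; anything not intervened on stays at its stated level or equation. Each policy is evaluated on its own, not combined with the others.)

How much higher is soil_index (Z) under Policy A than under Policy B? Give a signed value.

Policy A (G := 21, C + 42):
  F = 5
  C = 91 + 42 = 133
  G = 21
  H = 63 + 6·5 − 3·133 − 3·21 = -369
  Z = -39 + 4·(-369) = -1515
Policy B (H := 11):
  F = 5
  C = 91
  G = 31 − 6·91 = -515
  H = 11
  Z = -39 + 4·11 = 5
Z: -1515 − 5 = -1520

-1520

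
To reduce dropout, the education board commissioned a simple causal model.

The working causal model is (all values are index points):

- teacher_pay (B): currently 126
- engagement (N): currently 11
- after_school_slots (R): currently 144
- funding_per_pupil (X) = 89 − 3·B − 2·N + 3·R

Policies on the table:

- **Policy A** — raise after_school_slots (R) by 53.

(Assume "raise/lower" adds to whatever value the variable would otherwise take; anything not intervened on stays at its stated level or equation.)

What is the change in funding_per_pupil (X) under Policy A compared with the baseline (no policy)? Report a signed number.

159

Baseline:
  B = 126
  N = 11
  R = 144
  X = 89 − 3·126 − 2·11 + 3·144 = 121
Policy A (R + 53):
  B = 126
  N = 11
  R = 144 + 53 = 197
  X = 89 − 3·126 − 2·11 + 3·197 = 280
Change in X: 280 − 121 = 159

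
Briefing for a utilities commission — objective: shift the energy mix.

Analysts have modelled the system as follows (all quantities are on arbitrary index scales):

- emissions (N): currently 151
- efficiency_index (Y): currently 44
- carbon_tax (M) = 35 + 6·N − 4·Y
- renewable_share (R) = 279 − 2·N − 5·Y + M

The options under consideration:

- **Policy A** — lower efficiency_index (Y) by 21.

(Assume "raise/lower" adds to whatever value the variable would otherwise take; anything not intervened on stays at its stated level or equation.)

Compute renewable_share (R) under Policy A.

711

Policy A (Y − 21):
  N = 151
  Y = 44 − 21 = 23
  M = 35 + 6·151 − 4·23 = 849
  R = 279 − 2·151 − 5·23 + 849 = 711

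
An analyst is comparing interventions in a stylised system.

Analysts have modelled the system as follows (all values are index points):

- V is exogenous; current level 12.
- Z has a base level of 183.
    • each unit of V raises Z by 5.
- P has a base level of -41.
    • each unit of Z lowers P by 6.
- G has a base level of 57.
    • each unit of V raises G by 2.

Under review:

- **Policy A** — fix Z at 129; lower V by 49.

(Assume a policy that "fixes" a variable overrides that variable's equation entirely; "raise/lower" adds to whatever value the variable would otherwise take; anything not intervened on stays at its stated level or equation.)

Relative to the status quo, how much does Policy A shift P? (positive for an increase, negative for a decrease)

684

Baseline:
  V = 12
  Z = 183 + 5·12 = 243
  P = -41 − 6·243 = -1499
Policy A (Z := 129, V − 49):
  V = 12 − 49 = -37
  Z = 129
  P = -41 − 6·129 = -815
Change in P: -815 − (-1499) = 684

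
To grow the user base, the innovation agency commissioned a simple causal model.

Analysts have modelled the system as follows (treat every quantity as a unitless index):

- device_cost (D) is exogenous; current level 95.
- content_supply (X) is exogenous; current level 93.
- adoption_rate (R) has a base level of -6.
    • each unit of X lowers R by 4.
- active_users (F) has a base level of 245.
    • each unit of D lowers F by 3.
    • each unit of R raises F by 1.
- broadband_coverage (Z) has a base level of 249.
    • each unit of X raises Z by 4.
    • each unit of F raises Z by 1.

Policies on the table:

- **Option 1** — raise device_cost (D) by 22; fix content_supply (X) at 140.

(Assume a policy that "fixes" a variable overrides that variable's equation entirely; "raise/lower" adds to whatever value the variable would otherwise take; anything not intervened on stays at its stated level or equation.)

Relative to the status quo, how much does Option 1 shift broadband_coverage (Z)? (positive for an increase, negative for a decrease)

Baseline:
  D = 95
  X = 93
  R = -6 − 4·93 = -378
  F = 245 − 3·95 + (-378) = -418
  Z = 249 + 4·93 + (-418) = 203
Option 1 (D + 22, X := 140):
  D = 95 + 22 = 117
  X = 140
  R = -6 − 4·140 = -566
  F = 245 − 3·117 + (-566) = -672
  Z = 249 + 4·140 + (-672) = 137
Change in Z: 137 − 203 = -66

-66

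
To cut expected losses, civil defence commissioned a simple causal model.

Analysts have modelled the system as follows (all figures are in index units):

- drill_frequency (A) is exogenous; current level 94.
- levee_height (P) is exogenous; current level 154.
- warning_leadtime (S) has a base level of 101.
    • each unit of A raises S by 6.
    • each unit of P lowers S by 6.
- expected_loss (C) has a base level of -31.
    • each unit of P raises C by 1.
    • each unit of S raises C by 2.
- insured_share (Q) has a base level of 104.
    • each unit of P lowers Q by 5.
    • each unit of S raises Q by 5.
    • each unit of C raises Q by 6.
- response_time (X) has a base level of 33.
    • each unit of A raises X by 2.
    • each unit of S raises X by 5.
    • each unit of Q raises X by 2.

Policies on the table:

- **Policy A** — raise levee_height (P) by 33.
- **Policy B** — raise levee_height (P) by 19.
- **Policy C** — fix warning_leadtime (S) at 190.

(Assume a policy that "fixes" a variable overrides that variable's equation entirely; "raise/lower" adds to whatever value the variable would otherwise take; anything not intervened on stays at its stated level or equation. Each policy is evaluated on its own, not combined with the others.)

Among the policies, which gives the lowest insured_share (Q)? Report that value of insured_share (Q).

Policy A (P + 33):
  A = 94
  P = 154 + 33 = 187
  S = 101 + 6·94 − 6·187 = -457
  C = -31 + 187 + 2·(-457) = -758
  Q = 104 − 5·187 + 5·(-457) + 6·(-758) = -7664
Policy B (P + 19):
  A = 94
  P = 154 + 19 = 173
  S = 101 + 6·94 − 6·173 = -373
  C = -31 + 173 + 2·(-373) = -604
  Q = 104 − 5·173 + 5·(-373) + 6·(-604) = -6250
Policy C (S := 190):
  A = 94
  P = 154
  S = 190
  C = -31 + 154 + 2·190 = 503
  Q = 104 − 5·154 + 5·190 + 6·503 = 3302
Comparing — Policy A: Q=-7664, Policy B: Q=-6250, Policy C: Q=3302. Lowest is -7664 (Policy A).

-7664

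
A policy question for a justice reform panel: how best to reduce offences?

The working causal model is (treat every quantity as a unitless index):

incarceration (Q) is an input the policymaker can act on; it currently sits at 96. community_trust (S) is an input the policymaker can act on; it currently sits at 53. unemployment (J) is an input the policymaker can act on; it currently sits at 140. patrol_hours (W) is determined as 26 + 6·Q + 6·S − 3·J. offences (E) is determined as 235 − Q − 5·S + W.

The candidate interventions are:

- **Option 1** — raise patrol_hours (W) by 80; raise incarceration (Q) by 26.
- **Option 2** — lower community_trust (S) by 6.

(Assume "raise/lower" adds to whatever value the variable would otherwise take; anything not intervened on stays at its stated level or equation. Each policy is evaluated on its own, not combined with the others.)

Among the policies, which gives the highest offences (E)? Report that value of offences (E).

Option 1 (W + 80, Q + 26):
  Q = 96 + 26 = 122
  S = 53
  J = 140
  W = 26 + 6·122 + 6·53 − 3·140 (+80 from intervention) = 736
  E = 235 − 122 − 5·53 + 736 = 584
Option 2 (S − 6):
  Q = 96
  S = 53 − 6 = 47
  J = 140
  W = 26 + 6·96 + 6·47 − 3·140 = 464
  E = 235 − 96 − 5·47 + 464 = 368
Comparing — Option 1: E=584, Option 2: E=368. Highest is 584 (Option 1).

584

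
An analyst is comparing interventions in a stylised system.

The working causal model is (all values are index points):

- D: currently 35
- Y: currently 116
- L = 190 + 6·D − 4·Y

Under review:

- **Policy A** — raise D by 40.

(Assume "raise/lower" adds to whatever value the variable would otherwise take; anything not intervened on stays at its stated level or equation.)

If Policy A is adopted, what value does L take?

176

Policy A (D + 40):
  D = 35 + 40 = 75
  Y = 116
  L = 190 + 6·75 − 4·116 = 176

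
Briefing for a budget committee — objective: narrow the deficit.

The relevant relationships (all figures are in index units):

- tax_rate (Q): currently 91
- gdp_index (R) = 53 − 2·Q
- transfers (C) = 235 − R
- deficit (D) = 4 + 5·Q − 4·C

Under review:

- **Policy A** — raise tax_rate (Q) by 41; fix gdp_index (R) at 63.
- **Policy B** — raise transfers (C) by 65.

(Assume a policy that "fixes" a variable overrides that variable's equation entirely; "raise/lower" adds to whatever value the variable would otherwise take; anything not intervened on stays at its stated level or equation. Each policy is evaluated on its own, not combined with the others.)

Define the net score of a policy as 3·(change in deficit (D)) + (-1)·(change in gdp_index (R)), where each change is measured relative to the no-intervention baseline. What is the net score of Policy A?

Baseline:
  Q = 91
  R = 53 − 2·91 = -129
  C = 235 − (-129) = 364
  D = 4 + 5·91 − 4·364 = -997
Policy A (Q + 41, R := 63):
  Q = 91 + 41 = 132
  R = 63
  C = 235 − 63 = 172
  D = 4 + 5·132 − 4·172 = -24
ΔD = -24 − (-997) = 973; ΔR = 63 − (-129) = 192
Score = 3·973 + (-1)·192 = 2727

2727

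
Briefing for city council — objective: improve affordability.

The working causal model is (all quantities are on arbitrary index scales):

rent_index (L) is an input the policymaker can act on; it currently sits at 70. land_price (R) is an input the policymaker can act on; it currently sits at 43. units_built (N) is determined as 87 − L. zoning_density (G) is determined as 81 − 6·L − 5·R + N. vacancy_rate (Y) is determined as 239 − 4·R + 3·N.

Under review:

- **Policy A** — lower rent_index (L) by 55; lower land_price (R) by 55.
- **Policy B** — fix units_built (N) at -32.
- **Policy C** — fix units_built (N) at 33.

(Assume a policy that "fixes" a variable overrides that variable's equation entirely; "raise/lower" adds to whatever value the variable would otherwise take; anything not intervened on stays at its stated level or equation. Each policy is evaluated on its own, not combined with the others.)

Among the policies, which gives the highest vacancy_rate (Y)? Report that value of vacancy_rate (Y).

503

Policy A (L − 55, R − 55):
  L = 70 − 55 = 15
  R = 43 − 55 = -12
  N = 87 − 15 = 72
  Y = 239 − 4·(-12) + 3·72 = 503
Policy B (N := -32):
  L = 70
  R = 43
  N = -32
  Y = 239 − 4·43 + 3·(-32) = -29
Policy C (N := 33):
  L = 70
  R = 43
  N = 33
  Y = 239 − 4·43 + 3·33 = 166
Comparing — Policy A: Y=503, Policy B: Y=-29, Policy C: Y=166. Highest is 503 (Policy A).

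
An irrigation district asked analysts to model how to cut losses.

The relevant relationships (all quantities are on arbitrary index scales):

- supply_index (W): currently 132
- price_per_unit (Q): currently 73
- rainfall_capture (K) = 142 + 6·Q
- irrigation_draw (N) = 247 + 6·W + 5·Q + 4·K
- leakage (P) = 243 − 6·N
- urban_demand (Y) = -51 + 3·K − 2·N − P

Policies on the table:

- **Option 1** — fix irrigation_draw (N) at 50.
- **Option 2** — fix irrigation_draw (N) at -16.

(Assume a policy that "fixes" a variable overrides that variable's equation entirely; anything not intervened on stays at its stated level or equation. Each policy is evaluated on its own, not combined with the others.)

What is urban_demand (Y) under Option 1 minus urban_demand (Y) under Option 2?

Option 1 (N := 50):
  W = 132
  Q = 73
  K = 142 + 6·73 = 580
  N = 50
  P = 243 − 6·50 = -57
  Y = -51 + 3·580 − 2·50 − (-57) = 1646
Option 2 (N := -16):
  W = 132
  Q = 73
  K = 142 + 6·73 = 580
  N = -16
  P = 243 − 6·(-16) = 339
  Y = -51 + 3·580 − 2·(-16) − 339 = 1382
Y: 1646 − 1382 = 264

264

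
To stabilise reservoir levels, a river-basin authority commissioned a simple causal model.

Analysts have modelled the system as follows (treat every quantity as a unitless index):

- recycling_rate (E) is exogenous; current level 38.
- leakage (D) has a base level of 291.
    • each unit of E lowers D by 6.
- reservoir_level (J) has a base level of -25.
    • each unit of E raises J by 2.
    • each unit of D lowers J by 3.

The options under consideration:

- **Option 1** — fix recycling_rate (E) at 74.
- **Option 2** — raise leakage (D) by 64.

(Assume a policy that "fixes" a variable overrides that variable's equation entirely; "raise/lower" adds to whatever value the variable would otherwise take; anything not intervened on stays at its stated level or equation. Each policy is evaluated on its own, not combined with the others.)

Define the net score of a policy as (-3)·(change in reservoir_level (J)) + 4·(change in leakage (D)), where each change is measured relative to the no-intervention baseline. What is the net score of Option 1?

Baseline:
  E = 38
  D = 291 − 6·38 = 63
  J = -25 + 2·38 − 3·63 = -138
Option 1 (E := 74):
  E = 74
  D = 291 − 6·74 = -153
  J = -25 + 2·74 − 3·(-153) = 582
ΔJ = 582 − (-138) = 720; ΔD = -153 − 63 = -216
Score = (-3)·720 + 4·(-216) = -3024

-3024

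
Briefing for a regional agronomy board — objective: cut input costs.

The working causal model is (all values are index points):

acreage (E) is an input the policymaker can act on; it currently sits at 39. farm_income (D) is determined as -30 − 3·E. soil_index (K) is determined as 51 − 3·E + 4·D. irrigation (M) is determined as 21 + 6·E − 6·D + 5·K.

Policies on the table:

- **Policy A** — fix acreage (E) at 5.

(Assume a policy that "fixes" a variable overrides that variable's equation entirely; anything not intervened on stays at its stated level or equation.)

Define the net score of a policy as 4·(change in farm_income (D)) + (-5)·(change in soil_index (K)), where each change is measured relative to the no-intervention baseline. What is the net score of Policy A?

-2142

Baseline:
  E = 39
  D = -30 − 3·39 = -147
  K = 51 − 3·39 + 4·(-147) = -654
Policy A (E := 5):
  E = 5
  D = -30 − 3·5 = -45
  K = 51 − 3·5 + 4·(-45) = -144
ΔD = -45 − (-147) = 102; ΔK = -144 − (-654) = 510
Score = 4·102 + (-5)·510 = -2142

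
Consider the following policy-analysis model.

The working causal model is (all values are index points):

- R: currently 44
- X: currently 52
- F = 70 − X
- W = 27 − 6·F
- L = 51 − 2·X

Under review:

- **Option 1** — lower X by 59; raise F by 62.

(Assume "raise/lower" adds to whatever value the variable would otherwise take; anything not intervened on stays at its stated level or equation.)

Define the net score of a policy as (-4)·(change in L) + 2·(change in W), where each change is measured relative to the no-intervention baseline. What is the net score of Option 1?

-1924

Baseline:
  X = 52
  F = 70 − 52 = 18
  W = 27 − 6·18 = -81
  L = 51 − 2·52 = -53
Option 1 (X − 59, F + 62):
  X = 52 − 59 = -7
  F = 70 − (-7) (+62 from intervention) = 139
  W = 27 − 6·139 = -807
  L = 51 − 2·(-7) = 65
ΔL = 65 − (-53) = 118; ΔW = -807 − (-81) = -726
Score = (-4)·118 + 2·(-726) = -1924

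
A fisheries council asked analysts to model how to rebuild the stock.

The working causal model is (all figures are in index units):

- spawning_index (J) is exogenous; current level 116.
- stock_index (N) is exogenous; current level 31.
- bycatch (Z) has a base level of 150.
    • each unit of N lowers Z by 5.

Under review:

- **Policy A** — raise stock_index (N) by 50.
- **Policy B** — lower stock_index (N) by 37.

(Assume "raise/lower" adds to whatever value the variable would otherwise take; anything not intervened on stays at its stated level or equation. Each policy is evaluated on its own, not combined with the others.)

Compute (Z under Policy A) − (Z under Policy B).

-435

Policy A (N + 50):
  N = 31 + 50 = 81
  Z = 150 − 5·81 = -255
Policy B (N − 37):
  N = 31 − 37 = -6
  Z = 150 − 5·(-6) = 180
Z: -255 − 180 = -435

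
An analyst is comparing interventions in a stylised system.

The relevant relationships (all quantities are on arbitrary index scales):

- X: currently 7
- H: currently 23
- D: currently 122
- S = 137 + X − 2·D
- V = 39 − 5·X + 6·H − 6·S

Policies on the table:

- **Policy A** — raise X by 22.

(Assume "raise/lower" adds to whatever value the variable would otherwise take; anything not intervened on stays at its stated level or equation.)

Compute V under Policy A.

500

Policy A (X + 22):
  X = 7 + 22 = 29
  H = 23
  D = 122
  S = 137 + 29 − 2·122 = -78
  V = 39 − 5·29 + 6·23 − 6·(-78) = 500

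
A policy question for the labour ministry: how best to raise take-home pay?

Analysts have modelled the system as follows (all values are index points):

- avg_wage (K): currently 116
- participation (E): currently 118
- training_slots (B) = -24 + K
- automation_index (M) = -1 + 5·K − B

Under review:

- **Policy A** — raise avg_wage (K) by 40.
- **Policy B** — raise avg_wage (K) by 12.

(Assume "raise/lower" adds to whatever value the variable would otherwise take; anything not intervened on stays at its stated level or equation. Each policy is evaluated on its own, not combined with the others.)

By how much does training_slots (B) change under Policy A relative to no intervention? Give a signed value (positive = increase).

40

Baseline:
  K = 116
  B = -24 + 116 = 92
Policy A (K + 40):
  K = 116 + 40 = 156
  B = -24 + 156 = 132
Change in B: 132 − 92 = 40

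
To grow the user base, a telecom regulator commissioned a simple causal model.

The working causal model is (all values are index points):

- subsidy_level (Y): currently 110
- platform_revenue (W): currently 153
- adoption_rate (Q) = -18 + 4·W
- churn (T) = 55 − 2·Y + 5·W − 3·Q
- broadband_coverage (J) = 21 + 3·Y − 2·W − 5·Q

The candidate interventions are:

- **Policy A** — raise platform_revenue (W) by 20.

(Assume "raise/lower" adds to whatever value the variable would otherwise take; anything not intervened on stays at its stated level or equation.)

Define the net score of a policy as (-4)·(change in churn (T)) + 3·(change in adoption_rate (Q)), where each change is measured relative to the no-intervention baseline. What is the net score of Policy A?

Baseline:
  Y = 110
  W = 153
  Q = -18 + 4·153 = 594
  T = 55 − 2·110 + 5·153 − 3·594 = -1182
Policy A (W + 20):
  Y = 110
  W = 153 + 20 = 173
  Q = -18 + 4·173 = 674
  T = 55 − 2·110 + 5·173 − 3·674 = -1322
ΔT = -1322 − (-1182) = -140; ΔQ = 674 − 594 = 80
Score = (-4)·(-140) + 3·80 = 800

800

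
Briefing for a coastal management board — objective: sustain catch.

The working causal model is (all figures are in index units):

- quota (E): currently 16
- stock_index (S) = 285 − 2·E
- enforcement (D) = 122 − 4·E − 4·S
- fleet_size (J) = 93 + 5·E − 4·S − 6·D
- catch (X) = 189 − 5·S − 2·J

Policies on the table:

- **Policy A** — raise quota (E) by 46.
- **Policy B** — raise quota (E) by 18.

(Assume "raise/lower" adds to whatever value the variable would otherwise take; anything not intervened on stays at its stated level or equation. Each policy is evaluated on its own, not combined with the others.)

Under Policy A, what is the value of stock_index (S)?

161

Policy A (E + 46):
  E = 16 + 46 = 62
  S = 285 − 2·62 = 161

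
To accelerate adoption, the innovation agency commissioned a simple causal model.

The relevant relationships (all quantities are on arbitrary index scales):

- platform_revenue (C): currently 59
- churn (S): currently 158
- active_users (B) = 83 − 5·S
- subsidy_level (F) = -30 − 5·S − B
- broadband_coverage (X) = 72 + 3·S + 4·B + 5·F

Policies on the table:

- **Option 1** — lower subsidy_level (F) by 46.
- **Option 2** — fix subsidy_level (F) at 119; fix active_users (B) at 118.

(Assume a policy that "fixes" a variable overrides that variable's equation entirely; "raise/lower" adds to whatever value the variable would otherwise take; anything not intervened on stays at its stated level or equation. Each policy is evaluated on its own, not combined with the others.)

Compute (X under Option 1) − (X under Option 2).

Option 1 (F − 46):
  S = 158
  B = 83 − 5·158 = -707
  F = -30 − 5·158 − (-707) (−46 from intervention) = -159
  X = 72 + 3·158 + 4·(-707) + 5·(-159) = -3077
Option 2 (F := 119, B := 118):
  S = 158
  B = 118
  F = 119
  X = 72 + 3·158 + 4·118 + 5·119 = 1613
X: -3077 − 1613 = -4690

-4690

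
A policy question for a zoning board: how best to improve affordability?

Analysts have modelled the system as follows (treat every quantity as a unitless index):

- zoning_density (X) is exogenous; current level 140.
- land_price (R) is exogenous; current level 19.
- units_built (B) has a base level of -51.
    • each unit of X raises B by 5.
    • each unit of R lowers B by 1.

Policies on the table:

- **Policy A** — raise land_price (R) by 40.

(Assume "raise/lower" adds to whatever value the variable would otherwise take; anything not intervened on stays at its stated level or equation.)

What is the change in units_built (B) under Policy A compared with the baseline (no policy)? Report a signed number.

-40

Baseline:
  X = 140
  R = 19
  B = -51 + 5·140 − 19 = 630
Policy A (R + 40):
  X = 140
  R = 19 + 40 = 59
  B = -51 + 5·140 − 59 = 590
Change in B: 590 − 630 = -40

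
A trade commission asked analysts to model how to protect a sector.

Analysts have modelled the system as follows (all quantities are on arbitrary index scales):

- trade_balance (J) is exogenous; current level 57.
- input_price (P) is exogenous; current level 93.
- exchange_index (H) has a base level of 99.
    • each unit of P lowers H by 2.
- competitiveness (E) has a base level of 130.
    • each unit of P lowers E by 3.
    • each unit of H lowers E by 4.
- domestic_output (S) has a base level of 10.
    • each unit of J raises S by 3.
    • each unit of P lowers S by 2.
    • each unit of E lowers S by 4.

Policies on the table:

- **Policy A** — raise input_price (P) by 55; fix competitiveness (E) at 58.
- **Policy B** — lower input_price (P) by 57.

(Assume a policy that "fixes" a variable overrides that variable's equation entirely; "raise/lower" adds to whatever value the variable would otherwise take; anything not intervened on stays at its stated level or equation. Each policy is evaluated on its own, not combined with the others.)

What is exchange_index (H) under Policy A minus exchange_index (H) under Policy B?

Policy A (P + 55, E := 58):
  P = 93 + 55 = 148
  H = 99 − 2·148 = -197
Policy B (P − 57):
  P = 93 − 57 = 36
  H = 99 − 2·36 = 27
H: -197 − 27 = -224

-224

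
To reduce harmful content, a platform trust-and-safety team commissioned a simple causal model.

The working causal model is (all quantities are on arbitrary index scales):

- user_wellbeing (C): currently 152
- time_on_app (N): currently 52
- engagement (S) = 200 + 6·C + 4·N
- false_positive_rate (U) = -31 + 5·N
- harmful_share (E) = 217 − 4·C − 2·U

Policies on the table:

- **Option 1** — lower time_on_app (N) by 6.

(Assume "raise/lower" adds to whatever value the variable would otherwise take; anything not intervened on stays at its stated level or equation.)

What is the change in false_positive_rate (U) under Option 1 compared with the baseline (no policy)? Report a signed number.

-30

Baseline:
  N = 52
  U = -31 + 5·52 = 229
Option 1 (N − 6):
  N = 52 − 6 = 46
  U = -31 + 5·46 = 199
Change in U: 199 − 229 = -30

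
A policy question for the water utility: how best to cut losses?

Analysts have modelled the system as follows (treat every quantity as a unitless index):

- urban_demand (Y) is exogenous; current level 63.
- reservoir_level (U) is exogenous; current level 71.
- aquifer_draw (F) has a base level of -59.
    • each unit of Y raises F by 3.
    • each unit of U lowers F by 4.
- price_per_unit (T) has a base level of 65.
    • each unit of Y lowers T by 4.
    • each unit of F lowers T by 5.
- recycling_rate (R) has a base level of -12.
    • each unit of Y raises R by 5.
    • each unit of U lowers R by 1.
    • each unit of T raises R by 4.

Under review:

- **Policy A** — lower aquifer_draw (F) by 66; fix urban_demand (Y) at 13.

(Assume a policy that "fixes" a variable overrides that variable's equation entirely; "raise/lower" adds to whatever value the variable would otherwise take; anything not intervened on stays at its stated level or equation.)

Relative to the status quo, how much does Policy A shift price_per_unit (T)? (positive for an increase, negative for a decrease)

1280

Baseline:
  Y = 63
  U = 71
  F = -59 + 3·63 − 4·71 = -154
  T = 65 − 4·63 − 5·(-154) = 583
Policy A (F − 66, Y := 13):
  Y = 13
  U = 71
  F = -59 + 3·13 − 4·71 (−66 from intervention) = -370
  T = 65 − 4·13 − 5·(-370) = 1863
Change in T: 1863 − 583 = 1280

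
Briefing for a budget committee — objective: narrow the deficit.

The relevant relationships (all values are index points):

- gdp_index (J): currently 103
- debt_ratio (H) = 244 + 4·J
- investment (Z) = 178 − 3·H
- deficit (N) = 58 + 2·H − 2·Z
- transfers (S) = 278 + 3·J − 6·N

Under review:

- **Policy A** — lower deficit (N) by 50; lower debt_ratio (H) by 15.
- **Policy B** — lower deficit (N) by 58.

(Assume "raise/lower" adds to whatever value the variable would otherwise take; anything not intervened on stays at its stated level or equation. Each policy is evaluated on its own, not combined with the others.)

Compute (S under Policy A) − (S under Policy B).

Policy A (N − 50, H − 15):
  J = 103
  H = 244 + 4·103 (−15 from intervention) = 641
  Z = 178 − 3·641 = -1745
  N = 58 + 2·641 − 2·(-1745) (−50 from intervention) = 4780
  S = 278 + 3·103 − 6·4780 = -28093
Policy B (N − 58):
  J = 103
  H = 244 + 4·103 = 656
  Z = 178 − 3·656 = -1790
  N = 58 + 2·656 − 2·(-1790) (−58 from intervention) = 4892
  S = 278 + 3·103 − 6·4892 = -28765
S: -28093 − (-28765) = 672

672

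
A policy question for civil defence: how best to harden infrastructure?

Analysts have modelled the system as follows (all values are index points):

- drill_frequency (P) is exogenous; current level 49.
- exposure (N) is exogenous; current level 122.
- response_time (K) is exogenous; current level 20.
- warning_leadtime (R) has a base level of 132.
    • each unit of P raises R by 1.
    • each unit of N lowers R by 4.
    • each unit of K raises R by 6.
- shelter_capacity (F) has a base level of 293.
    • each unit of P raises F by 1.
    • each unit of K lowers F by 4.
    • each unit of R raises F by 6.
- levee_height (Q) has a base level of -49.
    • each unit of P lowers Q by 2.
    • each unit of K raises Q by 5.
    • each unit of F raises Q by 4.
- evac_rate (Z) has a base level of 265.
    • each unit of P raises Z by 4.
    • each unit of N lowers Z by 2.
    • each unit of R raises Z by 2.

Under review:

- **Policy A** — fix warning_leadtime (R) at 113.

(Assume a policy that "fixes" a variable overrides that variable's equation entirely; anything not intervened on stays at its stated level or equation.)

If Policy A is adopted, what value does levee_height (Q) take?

3713

Policy A (R := 113):
  P = 49
  N = 122
  K = 20
  R = 113
  F = 293 + 49 − 4·20 + 6·113 = 940
  Q = -49 − 2·49 + 5·20 + 4·940 = 3713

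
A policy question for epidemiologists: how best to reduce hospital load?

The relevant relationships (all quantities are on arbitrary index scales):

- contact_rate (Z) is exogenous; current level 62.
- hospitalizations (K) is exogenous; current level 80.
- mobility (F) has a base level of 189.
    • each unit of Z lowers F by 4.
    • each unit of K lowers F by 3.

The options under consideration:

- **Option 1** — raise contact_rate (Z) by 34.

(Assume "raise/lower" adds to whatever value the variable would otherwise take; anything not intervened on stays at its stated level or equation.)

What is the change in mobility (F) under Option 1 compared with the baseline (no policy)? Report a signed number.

-136

Baseline:
  Z = 62
  K = 80
  F = 189 − 4·62 − 3·80 = -299
Option 1 (Z + 34):
  Z = 62 + 34 = 96
  K = 80
  F = 189 − 4·96 − 3·80 = -435
Change in F: -435 − (-299) = -136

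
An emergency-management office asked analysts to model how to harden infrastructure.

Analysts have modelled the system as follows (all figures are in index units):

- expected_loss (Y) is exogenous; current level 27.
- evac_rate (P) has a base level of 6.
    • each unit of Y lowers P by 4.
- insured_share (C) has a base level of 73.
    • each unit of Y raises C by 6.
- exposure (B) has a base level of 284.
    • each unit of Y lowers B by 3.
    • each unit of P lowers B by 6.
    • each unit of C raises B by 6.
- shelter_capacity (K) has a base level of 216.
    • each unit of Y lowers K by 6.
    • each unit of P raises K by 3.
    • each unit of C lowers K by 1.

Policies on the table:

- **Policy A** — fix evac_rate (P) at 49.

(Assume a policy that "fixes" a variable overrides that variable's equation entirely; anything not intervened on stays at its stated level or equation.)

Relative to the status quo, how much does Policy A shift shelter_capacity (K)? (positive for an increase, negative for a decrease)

453

Baseline:
  Y = 27
  P = 6 − 4·27 = -102
  C = 73 + 6·27 = 235
  K = 216 − 6·27 + 3·(-102) − 235 = -487
Policy A (P := 49):
  Y = 27
  P = 49
  C = 73 + 6·27 = 235
  K = 216 − 6·27 + 3·49 − 235 = -34
Change in K: -34 − (-487) = 453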